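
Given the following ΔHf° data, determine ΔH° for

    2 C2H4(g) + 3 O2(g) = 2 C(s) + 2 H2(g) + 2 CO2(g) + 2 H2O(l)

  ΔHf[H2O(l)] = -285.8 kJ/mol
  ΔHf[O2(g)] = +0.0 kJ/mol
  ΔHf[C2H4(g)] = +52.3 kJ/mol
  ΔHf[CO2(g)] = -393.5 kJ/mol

ΔH° = -1463.2 kJ/mol

Products: 2·(+0.0) + 2·(+0.0) + 2·(-393.5) + 2·(-285.8) = -1358.6
Reactants: 2·(+52.3) + 3·(+0.0) = +104.6
ΔH° = (-1358.6) − (+104.6) = -1463.2 kJ/mol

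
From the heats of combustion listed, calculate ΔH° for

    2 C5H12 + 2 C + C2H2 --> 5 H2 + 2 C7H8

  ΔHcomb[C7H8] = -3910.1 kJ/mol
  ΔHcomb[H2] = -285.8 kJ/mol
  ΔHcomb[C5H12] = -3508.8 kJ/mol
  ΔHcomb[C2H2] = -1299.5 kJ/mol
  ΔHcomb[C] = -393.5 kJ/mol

With combustion enthalpies, reactants minus products:
= [2·(-3508.8) + 2·(-393.5) + 1·(-1299.5)] − [5·(-285.8) + 2·(-3910.1)]
= 145.1 kJ/mol

ΔH° = 145.1 kJ/mol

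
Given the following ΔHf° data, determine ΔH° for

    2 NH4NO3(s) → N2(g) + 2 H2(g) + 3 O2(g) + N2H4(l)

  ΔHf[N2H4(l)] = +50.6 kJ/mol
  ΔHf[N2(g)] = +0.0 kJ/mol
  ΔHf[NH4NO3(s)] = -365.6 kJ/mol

ΔH° = 781.8 kJ/mol

ΔH°rxn = Σ nΔHf°(products) − Σ nΔHf°(reactants).
Products: 1·(+0.0) + 2·(+0.0) + 3·(+0.0) + 1·(+50.6) = +50.6
Reactants: 2·(-365.6) = -731.2
ΔH° = (+50.6) − (-731.2) = 781.8 kJ/mol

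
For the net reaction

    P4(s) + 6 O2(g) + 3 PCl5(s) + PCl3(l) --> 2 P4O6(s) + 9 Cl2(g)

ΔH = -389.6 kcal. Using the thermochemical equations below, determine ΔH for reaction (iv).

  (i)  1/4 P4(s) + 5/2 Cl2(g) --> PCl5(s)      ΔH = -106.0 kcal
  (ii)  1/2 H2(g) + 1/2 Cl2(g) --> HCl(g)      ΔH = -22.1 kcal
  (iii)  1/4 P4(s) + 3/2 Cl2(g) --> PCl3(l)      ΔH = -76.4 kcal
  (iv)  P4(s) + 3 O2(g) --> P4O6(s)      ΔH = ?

(i) reversed and × 3: (-3)·(-106.0) = +318.0 kcal
(ii): not needed.
(iii) reversed: +76.4 kcal
(iv) × 2: contributes 2·x
-389.6 = (+318.0) + (+76.4) + 2·x
x = (-389.6 − (+394.4)) / (2) = -392.0 kcal

ΔH = -392.0 kcal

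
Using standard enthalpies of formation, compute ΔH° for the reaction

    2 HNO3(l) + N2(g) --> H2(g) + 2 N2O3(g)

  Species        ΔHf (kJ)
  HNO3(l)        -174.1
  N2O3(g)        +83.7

ΔH° = 515.6 kJ

Products: 1·(+0.0) + 2·(+83.7) = +167.4
Reactants: 2·(-174.1) + 1·(+0.0) = -348.2
ΔH° = (+167.4) − (-348.2) = 515.6 kJ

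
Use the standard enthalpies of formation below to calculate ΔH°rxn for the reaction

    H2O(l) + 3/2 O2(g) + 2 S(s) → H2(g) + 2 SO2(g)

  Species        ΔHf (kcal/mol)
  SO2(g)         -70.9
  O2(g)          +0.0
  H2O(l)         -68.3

Products: 1·(+0.0) + 2·(-70.9) = -141.8
Reactants: 1·(-68.3) + 3/2·(+0.0) + 2·(+0.0) = -68.3
ΔH°rxn = (-141.8) − (-68.3) = -73.5 kcal/mol

ΔH°rxn = -73.5 kcal/mol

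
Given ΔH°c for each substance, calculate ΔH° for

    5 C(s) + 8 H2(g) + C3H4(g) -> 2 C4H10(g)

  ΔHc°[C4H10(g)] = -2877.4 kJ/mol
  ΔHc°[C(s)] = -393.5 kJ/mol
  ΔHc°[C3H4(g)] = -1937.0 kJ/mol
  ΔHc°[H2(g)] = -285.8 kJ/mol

With combustion enthalpies, reactants minus products:
= [5·(-393.5) + 8·(-285.8) + 1·(-1937.0)] − [2·(-2877.4)]
= -436.1 kJ/mol

ΔH° = -436.1 kJ/mol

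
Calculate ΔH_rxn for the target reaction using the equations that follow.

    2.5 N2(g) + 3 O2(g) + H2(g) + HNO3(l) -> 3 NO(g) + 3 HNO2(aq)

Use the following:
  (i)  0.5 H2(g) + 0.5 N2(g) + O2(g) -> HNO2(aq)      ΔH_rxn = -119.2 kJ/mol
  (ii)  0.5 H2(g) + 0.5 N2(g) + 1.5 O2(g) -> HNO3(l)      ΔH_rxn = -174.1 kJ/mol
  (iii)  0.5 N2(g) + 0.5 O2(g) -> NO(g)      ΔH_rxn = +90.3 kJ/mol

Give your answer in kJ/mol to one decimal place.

(i) × 3: (3)·(-119.2) = -357.6 kJ/mol
(ii) reversed: +174.1 kJ/mol
(iii) × 3: (3)·(+90.3) = +270.9 kJ/mol
Since enthalpy is a state function, ΔH_rxn = (3)·(-119.2) + (-1)·(-174.1) + (3)·(+90.3) = 87.4 kJ/mol

ΔH_rxn = 87.4 kJ/mol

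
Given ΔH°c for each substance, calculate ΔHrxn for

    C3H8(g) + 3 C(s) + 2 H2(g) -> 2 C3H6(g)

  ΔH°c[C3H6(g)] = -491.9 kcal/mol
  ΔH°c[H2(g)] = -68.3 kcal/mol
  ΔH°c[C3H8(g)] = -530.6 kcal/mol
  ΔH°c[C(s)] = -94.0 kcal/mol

Using ΔH = Σ nΔHc°(reactants) − Σ nΔHc°(products):
= [1·(-530.6) + 3·(-94.0) + 2·(-68.3)] − [2·(-491.9)]
= 34.6 kcal/mol

ΔHrxn = 34.6 kcal/mol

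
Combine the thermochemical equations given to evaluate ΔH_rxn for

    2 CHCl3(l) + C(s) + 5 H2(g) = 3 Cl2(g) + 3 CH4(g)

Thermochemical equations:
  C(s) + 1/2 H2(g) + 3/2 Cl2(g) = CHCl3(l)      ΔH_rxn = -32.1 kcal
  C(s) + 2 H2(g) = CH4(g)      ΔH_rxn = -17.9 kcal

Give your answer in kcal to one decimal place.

ΔH_rxn = 10.5 kcal

equation 1 reversed and × 2: (-2)·(-32.1) = +64.2 kcal
equation 2 × 3: (3)·(-17.9) = -53.7 kcal
ΔH_rxn = (+64.2) + (-53.7) = 10.5 kcal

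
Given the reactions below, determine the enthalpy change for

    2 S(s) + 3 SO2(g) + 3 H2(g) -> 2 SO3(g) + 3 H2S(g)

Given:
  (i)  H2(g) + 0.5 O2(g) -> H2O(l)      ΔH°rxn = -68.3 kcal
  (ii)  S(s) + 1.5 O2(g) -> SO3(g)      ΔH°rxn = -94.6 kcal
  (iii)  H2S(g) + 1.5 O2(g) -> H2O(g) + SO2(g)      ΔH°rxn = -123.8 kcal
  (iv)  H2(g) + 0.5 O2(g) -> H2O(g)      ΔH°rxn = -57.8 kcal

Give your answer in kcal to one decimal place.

(i): not needed (H2O(l) appears nowhere else).
(ii) × 2 (scale by 2 for the 2 SO3(g)): (2)·(-94.6) = -189.2 kcal
(iii) reversed and × 3 (reverse to put H2S(g) on the product side; scale by 3 for the 3 H2S(g)): (-3)·(-123.8) = +371.4 kcal
(iv) × 3: (3)·(-57.8) = -173.4 kcal
By Hess's law, ΔH°rxn = (-189.2) + (+371.4) + (-173.4) = 8.8 kcal

ΔH°rxn = 8.8 kcal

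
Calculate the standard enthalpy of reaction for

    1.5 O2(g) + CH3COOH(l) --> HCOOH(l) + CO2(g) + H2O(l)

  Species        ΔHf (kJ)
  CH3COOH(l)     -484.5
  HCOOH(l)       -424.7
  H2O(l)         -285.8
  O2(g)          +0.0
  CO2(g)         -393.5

ΔHrxn = -619.5 kJ

ΔH°rxn = Σ nΔHf°(products) − Σ nΔHf°(reactants).
Products: 1·(-424.7) + 1·(-393.5) + 1·(-285.8) = -1104.0
Reactants: 3/2·(+0.0) + 1·(-484.5) = -484.5
ΔHrxn = (-1104.0) − (-484.5) = -619.5 kJ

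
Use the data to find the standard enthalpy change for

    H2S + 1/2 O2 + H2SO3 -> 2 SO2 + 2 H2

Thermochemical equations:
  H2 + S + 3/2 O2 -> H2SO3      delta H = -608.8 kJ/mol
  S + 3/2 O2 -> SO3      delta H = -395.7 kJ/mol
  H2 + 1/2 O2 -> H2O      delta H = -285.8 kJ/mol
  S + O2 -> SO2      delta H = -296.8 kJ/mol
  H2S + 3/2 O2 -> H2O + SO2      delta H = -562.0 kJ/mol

equation 1 reversed: +608.8 kJ/mol
equation 2: not needed.
equation 3 reversed: +285.8 kJ/mol
equation 4 as written: -296.8 kJ/mol
equation 5 as written: -562.0 kJ/mol
delta H = (-1)·(-608.8) + (-1)·(-285.8) + (1)·(-296.8) + (1)·(-562.0) = 35.8 kJ/mol

delta H = 35.8 kJ/mol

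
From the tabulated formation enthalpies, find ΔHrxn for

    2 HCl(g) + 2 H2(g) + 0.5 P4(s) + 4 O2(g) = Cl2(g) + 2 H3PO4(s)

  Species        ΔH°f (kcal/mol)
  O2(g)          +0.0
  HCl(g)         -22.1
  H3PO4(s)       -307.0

ΔHrxn = -569.8 kcal/mol

Products: 1·(+0.0) + 2·(-307.0) = -614.0
Reactants: 2·(-22.1) + 2·(+0.0) + 1/2·(+0.0) + 4·(+0.0) = -44.2
ΔHrxn = (-614.0) − (-44.2) = -569.8 kcal/mol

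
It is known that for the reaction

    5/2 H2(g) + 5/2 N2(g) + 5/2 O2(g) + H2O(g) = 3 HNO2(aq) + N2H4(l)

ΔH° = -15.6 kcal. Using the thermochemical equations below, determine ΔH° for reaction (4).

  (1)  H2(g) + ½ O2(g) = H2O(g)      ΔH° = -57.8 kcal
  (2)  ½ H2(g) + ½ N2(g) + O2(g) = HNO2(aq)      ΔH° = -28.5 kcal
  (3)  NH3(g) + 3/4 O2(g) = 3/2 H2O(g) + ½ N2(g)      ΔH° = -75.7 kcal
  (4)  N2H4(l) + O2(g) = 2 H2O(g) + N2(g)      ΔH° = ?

(1) as written: -57.8 kcal
(2) × 3: (3)·(-28.5) = -85.5 kcal
(3): not needed.
(4) reversed: contributes −x
-15.6 = (-57.8) + (-85.5) − x
x = (-15.6 − (-143.3)) / (-1) = -127.7 kcal

ΔH° = -127.7 kcal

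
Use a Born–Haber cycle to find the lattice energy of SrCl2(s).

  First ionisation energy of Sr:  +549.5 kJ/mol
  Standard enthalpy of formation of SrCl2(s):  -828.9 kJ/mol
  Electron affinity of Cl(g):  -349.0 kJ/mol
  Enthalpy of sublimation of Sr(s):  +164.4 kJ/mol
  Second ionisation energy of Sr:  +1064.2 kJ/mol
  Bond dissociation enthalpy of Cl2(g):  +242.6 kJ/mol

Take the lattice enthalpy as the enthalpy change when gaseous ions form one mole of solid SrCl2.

ΔHf° = 1·ΔHsub + 1·(ΣIE) + 1·D(Cl2) + 2·EA + U
-828.9 = 1·(+164.4) + 1·(+1613.7) + 1·(+242.6) + 2·(-349.0) + U
U = -828.9 − (+1322.7) = -2151.6 kJ/mol

U = -2151.6 kJ/mol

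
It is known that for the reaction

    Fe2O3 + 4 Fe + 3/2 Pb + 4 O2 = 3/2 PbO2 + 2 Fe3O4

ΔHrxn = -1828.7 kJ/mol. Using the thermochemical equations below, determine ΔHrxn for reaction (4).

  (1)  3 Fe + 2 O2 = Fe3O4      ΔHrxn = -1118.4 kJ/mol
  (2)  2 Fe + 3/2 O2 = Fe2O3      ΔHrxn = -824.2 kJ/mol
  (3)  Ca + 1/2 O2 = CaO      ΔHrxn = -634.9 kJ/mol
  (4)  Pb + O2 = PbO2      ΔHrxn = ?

ΔHrxn = -277.4 kJ/mol

(1) × 2 (×2 to match 2 Fe3O4 in the target): (2)·(-1118.4) = -2236.8 kJ/mol
(2) reversed (Fe2O3 must end up as a reactant): +824.2 kJ/mol
(3): not needed (Ca appears nowhere else).
(4) × 3/2 (×3/2 to match 3/2 PbO2 in the target): contributes 3/2·x
-1828.7 = (-2236.8) + (+824.2) + 3/2·x
x = (-1828.7 − (-1412.6)) / (3/2) = -277.4 kJ/mol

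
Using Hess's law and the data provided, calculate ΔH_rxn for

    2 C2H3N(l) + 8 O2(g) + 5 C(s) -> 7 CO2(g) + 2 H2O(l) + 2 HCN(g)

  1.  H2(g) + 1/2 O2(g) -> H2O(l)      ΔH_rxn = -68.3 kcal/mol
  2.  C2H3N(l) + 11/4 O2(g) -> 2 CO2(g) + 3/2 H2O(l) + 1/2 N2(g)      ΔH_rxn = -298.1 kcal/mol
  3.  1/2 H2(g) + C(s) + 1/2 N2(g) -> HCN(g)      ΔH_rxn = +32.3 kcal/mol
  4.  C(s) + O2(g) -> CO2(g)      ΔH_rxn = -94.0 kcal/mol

eq. 1 reversed: +68.3 kcal/mol
eq. 2 × 2: (2)·(-298.1) = -596.2 kcal/mol
eq. 3 × 2: (2)·(+32.3) = +64.6 kcal/mol
eq. 4 × 3: (3)·(-94.0) = -282.0 kcal/mol
ΔH_rxn = (-1)·(-68.3) + (2)·(-298.1) + (2)·(+32.3) + (3)·(-94.0) = -745.3 kcal/mol

ΔH_rxn = -745.3 kcal/mol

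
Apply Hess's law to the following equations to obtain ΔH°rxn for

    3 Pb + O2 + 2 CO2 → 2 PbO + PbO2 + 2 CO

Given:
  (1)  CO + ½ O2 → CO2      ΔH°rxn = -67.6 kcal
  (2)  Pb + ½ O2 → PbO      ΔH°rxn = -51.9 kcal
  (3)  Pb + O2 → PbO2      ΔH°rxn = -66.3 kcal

ΔH°rxn = -34.9 kcal

(1) reversed and × 2: (-2)·(-67.6) = +135.2 kcal
(2) × 2: (2)·(-51.9) = -103.8 kcal
(3) as written: -66.3 kcal
ΔH°rxn = (+135.2) + (-103.8) + (-66.3) = -34.9 kcal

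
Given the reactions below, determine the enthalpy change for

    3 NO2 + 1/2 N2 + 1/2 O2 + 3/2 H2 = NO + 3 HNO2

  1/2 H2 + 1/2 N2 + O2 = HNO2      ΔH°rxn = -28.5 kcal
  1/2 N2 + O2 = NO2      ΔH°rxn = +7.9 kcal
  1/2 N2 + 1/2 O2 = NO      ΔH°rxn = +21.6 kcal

ΔH°rxn = -87.6 kcal

equation 1 × 3 (scale by 3 for the 3 HNO2): (3)·(-28.5) = -85.5 kcal
equation 2 reversed and × 3 (reverse to put NO2 on the reactant side; scale by 3 for the 3 NO2): (-3)·(+7.9) = -23.7 kcal
equation 3 as written (NO already on the product side): +21.6 kcal
Since enthalpy is a state function, ΔH°rxn = (-85.5) + (-23.7) + (+21.6) = -87.6 kcal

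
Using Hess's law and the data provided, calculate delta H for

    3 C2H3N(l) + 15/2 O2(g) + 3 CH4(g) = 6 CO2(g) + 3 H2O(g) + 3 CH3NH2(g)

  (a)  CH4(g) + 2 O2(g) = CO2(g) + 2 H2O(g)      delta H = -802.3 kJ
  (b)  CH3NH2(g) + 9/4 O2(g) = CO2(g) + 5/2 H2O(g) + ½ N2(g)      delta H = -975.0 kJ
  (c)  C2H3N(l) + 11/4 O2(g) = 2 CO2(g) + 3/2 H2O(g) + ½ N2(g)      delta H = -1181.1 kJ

delta H = -3025.2 kJ

(a) × 3: (3)·(-802.3) = -2406.9 kJ
(b) reversed and × 3: (-3)·(-975.0) = +2925.0 kJ
(c) × 3: (3)·(-1181.1) = -3543.3 kJ
By Hess's law, delta H = (3)·(-802.3) + (-3)·(-975.0) + (3)·(-1181.1) = -3025.2 kJ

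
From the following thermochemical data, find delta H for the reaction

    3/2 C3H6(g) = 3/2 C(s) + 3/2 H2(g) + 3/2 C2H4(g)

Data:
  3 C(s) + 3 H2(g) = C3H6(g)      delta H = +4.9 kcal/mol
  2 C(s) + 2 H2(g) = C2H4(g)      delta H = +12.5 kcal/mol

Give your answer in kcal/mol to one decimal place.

delta H = 11.4 kcal/mol

equation 1 reversed and × 3/2 (C3H6(g) must end up as a reactant; scale by 3/2 for the 3/2 C3H6(g)): (-3/2)·(+4.9) = -7.35 kcal/mol
equation 2 × 3/2 (×3/2 to match 3/2 C2H4(g) in the target): (3/2)·(+12.5) = +18.75 kcal/mol
Combining the equations, delta H = (-3/2)·(+4.9) + (3/2)·(+12.5) = 11.4 kcal/mol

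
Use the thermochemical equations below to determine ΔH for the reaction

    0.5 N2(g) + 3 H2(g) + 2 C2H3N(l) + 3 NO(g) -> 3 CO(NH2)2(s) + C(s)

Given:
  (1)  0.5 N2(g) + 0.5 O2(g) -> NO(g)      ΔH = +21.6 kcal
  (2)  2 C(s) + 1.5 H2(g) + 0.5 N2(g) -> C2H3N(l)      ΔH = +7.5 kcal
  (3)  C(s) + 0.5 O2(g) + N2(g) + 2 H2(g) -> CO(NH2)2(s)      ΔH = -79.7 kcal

ΔH = -318.9 kcal

(1) reversed and × 3 (reverse to put NO(g) on the reactant side; scale by 3 for the 3 NO(g)): (-3)·(+21.6) = -64.8 kcal
(2) reversed and × 2 (C2H3N(l) must end up as a reactant; scale by 2 for the 2 C2H3N(l)): (-2)·(+7.5) = -15.0 kcal
(3) × 3 (×3 to match 3 CO(NH2)2(s) in the target): (3)·(-79.7) = -239.1 kcal
Summing the manipulated equations, ΔH = (-64.8) + (-15.0) + (-239.1) = -318.9 kcal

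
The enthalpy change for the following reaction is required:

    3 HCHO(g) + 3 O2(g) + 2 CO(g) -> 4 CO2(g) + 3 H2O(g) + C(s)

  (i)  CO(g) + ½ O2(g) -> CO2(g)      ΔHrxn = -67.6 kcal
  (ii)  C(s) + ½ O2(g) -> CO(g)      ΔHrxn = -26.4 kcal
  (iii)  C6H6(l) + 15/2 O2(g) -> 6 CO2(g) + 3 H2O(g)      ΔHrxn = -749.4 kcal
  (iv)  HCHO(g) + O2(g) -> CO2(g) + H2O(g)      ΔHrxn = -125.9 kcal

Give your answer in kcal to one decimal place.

ΔHrxn = -418.9 kcal

(i) as written: -67.6 kcal
(ii) reversed (C(s) must end up as a product): +26.4 kcal
(iii): not needed (C6H6(l) appears nowhere else).
(iv) × 3 (×3 to match 3 HCHO(g) in the target): (3)·(-125.9) = -377.7 kcal
Since enthalpy is a state function, ΔHrxn = (1)·(-67.6) + (-1)·(-26.4) + (3)·(-125.9) = -418.9 kcal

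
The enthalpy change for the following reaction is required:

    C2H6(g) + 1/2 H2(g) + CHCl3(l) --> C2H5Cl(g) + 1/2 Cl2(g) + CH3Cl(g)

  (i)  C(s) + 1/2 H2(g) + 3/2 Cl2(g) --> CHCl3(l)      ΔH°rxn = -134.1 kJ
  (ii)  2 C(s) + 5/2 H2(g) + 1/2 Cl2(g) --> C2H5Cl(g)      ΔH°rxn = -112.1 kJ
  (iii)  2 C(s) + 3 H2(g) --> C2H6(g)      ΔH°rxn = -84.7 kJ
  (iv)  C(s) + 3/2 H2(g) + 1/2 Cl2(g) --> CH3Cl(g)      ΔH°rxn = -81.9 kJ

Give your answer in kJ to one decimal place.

ΔH°rxn = 24.8 kJ

(i) reversed (CHCl3(l) must end up as a reactant): +134.1 kJ
(ii) as written (C2H5Cl(g) already on the product side): -112.1 kJ
(iii) reversed (reverse to put C2H6(g) on the reactant side): +84.7 kJ
(iv) as written (CH3Cl(g) already on the product side): -81.9 kJ
Summing the manipulated equations, ΔH°rxn = (+134.1) + (-112.1) + (+84.7) + (-81.9) = 24.8 kJ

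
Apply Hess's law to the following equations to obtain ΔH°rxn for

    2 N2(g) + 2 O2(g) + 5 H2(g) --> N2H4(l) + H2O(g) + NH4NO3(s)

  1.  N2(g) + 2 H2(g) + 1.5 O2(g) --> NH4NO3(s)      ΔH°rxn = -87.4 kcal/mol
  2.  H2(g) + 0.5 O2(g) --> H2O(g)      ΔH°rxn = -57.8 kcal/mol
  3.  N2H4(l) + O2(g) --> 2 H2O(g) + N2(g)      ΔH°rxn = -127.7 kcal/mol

eq. 1 as written (NH4NO3(s) already on the product side): -87.4 kcal/mol
eq. 2 × 3: (3)·(-57.8) = -173.4 kcal/mol
eq. 3 reversed (reverse to put N2H4(l) on the product side): +127.7 kcal/mol
Combining the equations, ΔH°rxn = (-87.4) + (-173.4) + (+127.7) = -133.1 kcal/mol

ΔH°rxn = -133.1 kcal/mol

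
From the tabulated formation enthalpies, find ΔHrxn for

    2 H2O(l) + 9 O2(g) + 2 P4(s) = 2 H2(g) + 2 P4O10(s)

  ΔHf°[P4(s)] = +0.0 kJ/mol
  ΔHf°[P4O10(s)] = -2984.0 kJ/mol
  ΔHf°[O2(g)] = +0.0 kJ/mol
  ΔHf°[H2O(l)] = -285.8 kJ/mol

ΔHrxn = -5396.4 kJ/mol

Products: 2·(+0.0) + 2·(-2984.0) = -5968.0
Reactants: 2·(-285.8) + 9·(+0.0) + 2·(+0.0) = -571.6
ΔHrxn = (-5968.0) − (-571.6) = -5396.4 kJ/mol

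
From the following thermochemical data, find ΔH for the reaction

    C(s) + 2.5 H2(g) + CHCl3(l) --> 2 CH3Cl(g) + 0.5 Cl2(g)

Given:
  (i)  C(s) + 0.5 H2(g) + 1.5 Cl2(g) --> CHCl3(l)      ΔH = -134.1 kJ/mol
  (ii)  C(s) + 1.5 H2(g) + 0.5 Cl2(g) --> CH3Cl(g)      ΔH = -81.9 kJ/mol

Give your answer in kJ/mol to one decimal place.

ΔH = -29.7 kJ/mol

(i) reversed: +134.1 kJ/mol
(ii) × 2: (2)·(-81.9) = -163.8 kJ/mol
Summing the manipulated equations, ΔH = (-1)·(-134.1) + (2)·(-81.9) = -29.7 kJ/mol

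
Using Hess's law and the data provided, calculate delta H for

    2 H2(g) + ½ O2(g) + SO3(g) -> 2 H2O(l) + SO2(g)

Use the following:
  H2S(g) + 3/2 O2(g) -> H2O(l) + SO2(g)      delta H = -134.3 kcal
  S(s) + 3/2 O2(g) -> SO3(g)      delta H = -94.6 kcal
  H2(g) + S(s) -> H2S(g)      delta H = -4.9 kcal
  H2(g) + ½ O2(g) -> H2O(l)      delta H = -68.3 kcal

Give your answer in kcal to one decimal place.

equation 1 as written (SO2(g) already on the product side): -134.3 kcal
equation 2 reversed (SO3(g) must end up as a reactant): +94.6 kcal
equation 3 as written: -4.9 kcal
equation 4 as written: -68.3 kcal
Since enthalpy is a state function, delta H = (1)·(-134.3) + (-1)·(-94.6) + (1)·(-4.9) + (1)·(-68.3) = -112.9 kcal

delta H = -112.9 kcal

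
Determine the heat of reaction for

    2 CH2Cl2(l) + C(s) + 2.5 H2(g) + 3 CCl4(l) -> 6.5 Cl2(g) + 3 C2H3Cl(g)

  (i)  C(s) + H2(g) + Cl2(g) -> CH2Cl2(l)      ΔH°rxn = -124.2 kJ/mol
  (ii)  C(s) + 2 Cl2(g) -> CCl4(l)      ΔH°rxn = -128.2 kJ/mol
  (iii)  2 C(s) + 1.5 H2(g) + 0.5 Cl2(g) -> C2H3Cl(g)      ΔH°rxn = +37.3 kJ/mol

ΔH°rxn = 744.9 kJ/mol

(i) reversed and × 2: (-2)·(-124.2) = +248.4 kJ/mol
(ii) reversed and × 3: (-3)·(-128.2) = +384.6 kJ/mol
(iii) × 3: (3)·(+37.3) = +111.9 kJ/mol
Summing the manipulated equations, ΔH°rxn = (-2)·(-124.2) + (-3)·(-128.2) + (3)·(+37.3) = 744.9 kJ/mol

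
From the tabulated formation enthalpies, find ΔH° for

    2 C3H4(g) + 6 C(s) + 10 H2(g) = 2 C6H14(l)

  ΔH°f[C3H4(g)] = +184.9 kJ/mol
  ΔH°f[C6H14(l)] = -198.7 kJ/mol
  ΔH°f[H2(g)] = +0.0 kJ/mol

ΔH° = -767.2 kJ/mol

Products: 2·(-198.7) = -397.4
Reactants: 2·(+184.9) + 6·(+0.0) + 10·(+0.0) = +369.8
ΔH° = (-397.4) − (+369.8) = -767.2 kJ/mol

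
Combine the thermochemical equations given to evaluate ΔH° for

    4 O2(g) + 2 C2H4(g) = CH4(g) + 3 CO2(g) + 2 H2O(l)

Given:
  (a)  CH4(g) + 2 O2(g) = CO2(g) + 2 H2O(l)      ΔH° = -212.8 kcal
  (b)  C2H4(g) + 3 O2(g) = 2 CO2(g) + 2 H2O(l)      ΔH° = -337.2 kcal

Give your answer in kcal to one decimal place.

ΔH° = -461.6 kcal

(a) reversed: +212.8 kcal
(b) × 2: (2)·(-337.2) = -674.4 kcal
Since enthalpy is a state function, ΔH° = (-1)·(-212.8) + (2)·(-337.2) = -461.6 kcal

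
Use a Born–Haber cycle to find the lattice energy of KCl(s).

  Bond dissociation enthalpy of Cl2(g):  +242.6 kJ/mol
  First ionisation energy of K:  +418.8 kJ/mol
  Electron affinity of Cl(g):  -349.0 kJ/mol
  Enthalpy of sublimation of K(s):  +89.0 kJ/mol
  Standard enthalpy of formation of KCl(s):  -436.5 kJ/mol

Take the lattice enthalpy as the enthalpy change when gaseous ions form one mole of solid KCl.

ΔHf° = 1·ΔHsub + 1·(ΣIE) + 1/2·D(Cl2) + 1·EA + U
-436.5 = 1·(+89.0) + 1·(+418.8) + 1/2·(+242.6) + 1·(-349.0) + U
U = -436.5 − (+280.1) = -716.6 kJ/mol

U = -716.6 kJ/mol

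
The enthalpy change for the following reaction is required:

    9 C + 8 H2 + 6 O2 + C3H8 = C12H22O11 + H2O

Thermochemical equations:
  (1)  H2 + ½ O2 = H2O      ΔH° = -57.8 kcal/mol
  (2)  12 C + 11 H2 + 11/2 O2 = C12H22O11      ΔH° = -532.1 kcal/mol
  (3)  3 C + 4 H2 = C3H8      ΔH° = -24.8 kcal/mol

(1) as written (H2O already on the product side): -57.8 kcal/mol
(2) as written (C12H22O11 already on the product side): -532.1 kcal/mol
(3) reversed (reverse to put C3H8 on the reactant side): +24.8 kcal/mol
Since enthalpy is a state function, ΔH° = (1)·(-57.8) + (1)·(-532.1) + (-1)·(-24.8) = -565.1 kcal/mol

ΔH° = -565.1 kcal/mol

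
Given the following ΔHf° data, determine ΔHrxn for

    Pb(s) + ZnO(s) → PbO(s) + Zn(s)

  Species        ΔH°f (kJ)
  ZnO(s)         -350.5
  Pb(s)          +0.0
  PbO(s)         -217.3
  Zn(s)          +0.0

ΔHrxn = 133.2 kJ

Products: 1·(-217.3) + 1·(+0.0) = -217.3
Reactants: 1·(+0.0) + 1·(-350.5) = -350.5
ΔHrxn = (-217.3) − (-350.5) = 133.2 kJ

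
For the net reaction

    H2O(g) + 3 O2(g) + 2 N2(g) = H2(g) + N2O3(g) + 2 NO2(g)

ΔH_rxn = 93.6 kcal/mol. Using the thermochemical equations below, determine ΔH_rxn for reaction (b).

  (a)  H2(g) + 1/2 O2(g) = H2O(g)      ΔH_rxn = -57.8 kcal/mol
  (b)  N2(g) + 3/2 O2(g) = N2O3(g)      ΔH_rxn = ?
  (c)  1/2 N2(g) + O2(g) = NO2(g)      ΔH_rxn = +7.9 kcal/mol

(a) reversed (reverse to put H2O(g) on the reactant side): +57.8 kcal/mol
(b) as written (N2O3(g) already on the product side): contributes x
(c) × 2 (×2 to match 2 NO2(g) in the target): (2)·(+7.9) = +15.8 kcal/mol
+93.6 = (+57.8) + (+15.8) + x
x = (+93.6 − (+73.6)) / (1) = 20.0 kcal/mol

ΔH_rxn = 20.0 kcal/mol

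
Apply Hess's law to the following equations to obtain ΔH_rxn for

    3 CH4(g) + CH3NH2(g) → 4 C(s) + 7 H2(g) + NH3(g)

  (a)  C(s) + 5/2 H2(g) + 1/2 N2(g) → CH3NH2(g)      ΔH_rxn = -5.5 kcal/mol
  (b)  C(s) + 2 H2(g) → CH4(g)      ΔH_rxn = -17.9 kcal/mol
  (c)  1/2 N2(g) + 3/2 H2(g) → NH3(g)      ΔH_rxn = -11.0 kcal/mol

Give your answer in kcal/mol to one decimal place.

(a) reversed (reverse to put CH3NH2(g) on the reactant side): +5.5 kcal/mol
(b) reversed and × 3 (CH4(g) must end up as a reactant; ×3 to match 3 CH4(g) in the target): (-3)·(-17.9) = +53.7 kcal/mol
(c) as written (NH3(g) already on the product side): -11.0 kcal/mol
Combining the equations, ΔH_rxn = (-1)·(-5.5) + (-3)·(-17.9) + (1)·(-11.0) = 48.2 kcal/mol

ΔH_rxn = 48.2 kcal/mol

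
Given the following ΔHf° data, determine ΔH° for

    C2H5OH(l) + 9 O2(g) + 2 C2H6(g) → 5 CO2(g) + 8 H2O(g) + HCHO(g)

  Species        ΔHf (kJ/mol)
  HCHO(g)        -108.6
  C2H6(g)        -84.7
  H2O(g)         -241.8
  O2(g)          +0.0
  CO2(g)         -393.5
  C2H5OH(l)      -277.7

ΔH° = -3563.4 kJ/mol

ΔH°rxn = Σ nΔHf°(products) − Σ nΔHf°(reactants).
Products: 5·(-393.5) + 8·(-241.8) + 1·(-108.6) = -4010.5
Reactants: 1·(-277.7) + 9·(+0.0) + 2·(-84.7) = -447.1
ΔH° = (-4010.5) − (-447.1) = -3563.4 kJ/mol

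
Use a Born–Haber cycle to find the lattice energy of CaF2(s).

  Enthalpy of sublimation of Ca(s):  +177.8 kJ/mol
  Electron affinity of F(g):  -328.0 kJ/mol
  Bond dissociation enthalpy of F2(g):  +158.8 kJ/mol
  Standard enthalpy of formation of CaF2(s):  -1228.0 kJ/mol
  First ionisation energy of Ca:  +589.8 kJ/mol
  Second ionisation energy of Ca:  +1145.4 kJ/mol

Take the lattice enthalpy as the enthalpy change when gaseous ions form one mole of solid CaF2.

ΔHf° = 1·ΔHsub + 1·(ΣIE) + 1·D(F2) + 2·EA + U
-1228.0 = 1·(+177.8) + 1·(+1735.2) + 1·(+158.8) + 2·(-328.0) + U
U = -1228.0 − (+1415.8) = -2643.8 kJ/mol

U = -2643.8 kJ/mol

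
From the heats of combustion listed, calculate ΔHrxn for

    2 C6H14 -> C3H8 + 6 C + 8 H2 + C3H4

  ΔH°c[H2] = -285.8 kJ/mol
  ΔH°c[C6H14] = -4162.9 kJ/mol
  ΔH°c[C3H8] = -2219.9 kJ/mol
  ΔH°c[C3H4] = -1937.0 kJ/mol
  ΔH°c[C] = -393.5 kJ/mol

ΔHrxn = 478.5 kJ/mol

Using ΔH = Σ nΔHc°(reactants) − Σ nΔHc°(products):
= [2·(-4162.9)] − [1·(-2219.9) + 6·(-393.5) + 8·(-285.8) + 1·(-1937.0)]
= 478.5 kJ/mol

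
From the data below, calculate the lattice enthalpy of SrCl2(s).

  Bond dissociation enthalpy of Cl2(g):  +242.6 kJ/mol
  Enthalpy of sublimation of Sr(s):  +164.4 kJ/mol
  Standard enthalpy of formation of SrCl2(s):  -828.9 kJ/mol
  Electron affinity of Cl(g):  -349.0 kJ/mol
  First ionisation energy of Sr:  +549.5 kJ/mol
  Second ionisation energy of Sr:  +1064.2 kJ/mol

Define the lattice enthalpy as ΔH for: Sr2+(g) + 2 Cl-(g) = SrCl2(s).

ΔHf° = 1·ΔHsub + 1·(ΣIE) + 1·D(Cl2) + 2·EA + U
-828.9 = 1·(+164.4) + 1·(+1613.7) + 1·(+242.6) + 2·(-349.0) + U
U = -828.9 − (+1322.7) = -2151.6 kJ/mol

U = -2151.6 kJ/mol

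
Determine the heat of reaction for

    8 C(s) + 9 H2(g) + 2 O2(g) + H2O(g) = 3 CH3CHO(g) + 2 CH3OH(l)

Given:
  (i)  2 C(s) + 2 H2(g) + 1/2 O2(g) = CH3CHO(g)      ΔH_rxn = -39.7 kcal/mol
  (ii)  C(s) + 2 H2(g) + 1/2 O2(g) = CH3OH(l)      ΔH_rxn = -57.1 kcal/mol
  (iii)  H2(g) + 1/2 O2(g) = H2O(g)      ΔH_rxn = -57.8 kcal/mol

ΔH_rxn = -175.5 kcal/mol

(i) × 3: (3)·(-39.7) = -119.1 kcal/mol
(ii) × 2: (2)·(-57.1) = -114.2 kcal/mol
(iii) reversed: +57.8 kcal/mol
Since enthalpy is a state function, ΔH_rxn = (-119.1) + (-114.2) + (+57.8) = -175.5 kcal/mol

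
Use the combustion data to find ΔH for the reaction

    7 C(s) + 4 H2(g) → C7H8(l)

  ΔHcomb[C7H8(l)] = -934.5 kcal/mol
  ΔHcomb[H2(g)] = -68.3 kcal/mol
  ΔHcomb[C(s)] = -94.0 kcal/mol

ΔH = 3.3 kcal/mol

With combustion enthalpies, reactants minus products:
= [7·(-94.0) + 4·(-68.3)] − [1·(-934.5)]
= 3.3 kcal/mol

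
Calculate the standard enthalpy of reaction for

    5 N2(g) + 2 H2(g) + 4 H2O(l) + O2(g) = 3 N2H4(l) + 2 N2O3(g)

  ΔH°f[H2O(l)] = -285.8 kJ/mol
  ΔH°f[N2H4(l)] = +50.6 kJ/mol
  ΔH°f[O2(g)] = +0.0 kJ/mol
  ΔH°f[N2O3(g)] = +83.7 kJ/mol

ΔH°rxn = 1462.4 kJ/mol

Products: 3·(+50.6) + 2·(+83.7) = +319.2
Reactants: 5·(+0.0) + 2·(+0.0) + 4·(-285.8) + 1·(+0.0) = -1143.2
ΔH°rxn = (+319.2) − (-1143.2) = 1462.4 kJ/mol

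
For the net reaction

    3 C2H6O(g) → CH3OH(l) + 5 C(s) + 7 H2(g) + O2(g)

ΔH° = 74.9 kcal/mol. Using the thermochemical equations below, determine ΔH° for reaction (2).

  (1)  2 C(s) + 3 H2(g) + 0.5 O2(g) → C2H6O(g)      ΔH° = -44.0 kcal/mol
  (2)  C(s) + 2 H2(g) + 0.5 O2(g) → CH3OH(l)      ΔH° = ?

(1) reversed and × 3 (C2H6O(g) must end up as a reactant; scale by 3 for the 3 C2H6O(g)): (-3)·(-44.0) = +132.0 kcal/mol
(2) as written (CH3OH(l) already on the product side): contributes x
+74.9 = (+132.0) + x
x = (+74.9 − (+132.0)) / (1) = -57.1 kcal/mol

ΔH° = -57.1 kcal/mol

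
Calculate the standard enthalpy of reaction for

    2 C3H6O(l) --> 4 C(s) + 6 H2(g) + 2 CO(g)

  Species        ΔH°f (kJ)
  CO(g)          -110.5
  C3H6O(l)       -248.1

ΔHrxn = 275.2 kJ

Products: 4·(+0.0) + 6·(+0.0) + 2·(-110.5) = -221.0
Reactants: 2·(-248.1) = -496.2
ΔHrxn = (-221.0) − (-496.2) = 275.2 kJ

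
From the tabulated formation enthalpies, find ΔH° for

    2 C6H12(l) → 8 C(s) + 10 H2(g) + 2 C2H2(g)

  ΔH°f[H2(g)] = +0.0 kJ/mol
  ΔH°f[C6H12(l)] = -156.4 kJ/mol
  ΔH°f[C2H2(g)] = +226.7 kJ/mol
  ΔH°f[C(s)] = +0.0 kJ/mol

ΔH° = 766.2 kJ/mol

ΔH°rxn = Σ nΔHf°(products) − Σ nΔHf°(reactants).
Products: 8·(+0.0) + 10·(+0.0) + 2·(+226.7) = +453.4
Reactants: 2·(-156.4) = -312.8
ΔH° = (+453.4) − (-312.8) = 766.2 kJ/mol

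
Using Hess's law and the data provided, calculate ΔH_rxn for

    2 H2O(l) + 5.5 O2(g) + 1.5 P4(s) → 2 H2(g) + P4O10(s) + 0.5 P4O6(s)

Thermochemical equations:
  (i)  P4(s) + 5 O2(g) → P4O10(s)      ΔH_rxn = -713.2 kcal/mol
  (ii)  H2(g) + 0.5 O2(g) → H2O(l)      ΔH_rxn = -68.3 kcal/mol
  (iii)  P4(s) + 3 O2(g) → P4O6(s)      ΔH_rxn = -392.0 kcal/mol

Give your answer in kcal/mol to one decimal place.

ΔH_rxn = -772.6 kcal/mol

(i) as written (P4O10(s) already on the product side): -713.2 kcal/mol
(ii) reversed and × 2 (H2O(l) must end up as a reactant; scale by 2 for the 2 H2O(l)): (-2)·(-68.3) = +136.6 kcal/mol
(iii) × 1/2 (×1/2 to match 1/2 P4O6(s) in the target): (1/2)·(-392.0) = -196.0 kcal/mol
ΔH_rxn = (-713.2) + (+136.6) + (-196.0) = -772.6 kcal/mol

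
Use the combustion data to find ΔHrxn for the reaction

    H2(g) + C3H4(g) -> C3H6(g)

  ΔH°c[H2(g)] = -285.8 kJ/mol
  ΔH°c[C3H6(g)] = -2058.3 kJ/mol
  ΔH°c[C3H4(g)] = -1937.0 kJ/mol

ΔHrxn = -164.5 kJ/mol

With combustion enthalpies, reactants minus products:
= [1·(-285.8) + 1·(-1937.0)] − [1·(-2058.3)]
= -164.5 kJ/mol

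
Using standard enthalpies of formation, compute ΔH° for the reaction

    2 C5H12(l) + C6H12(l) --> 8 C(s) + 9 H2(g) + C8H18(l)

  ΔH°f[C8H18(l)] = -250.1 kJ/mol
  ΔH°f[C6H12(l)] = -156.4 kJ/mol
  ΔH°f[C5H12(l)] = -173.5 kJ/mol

ΔH° = 253.3 kJ/mol

Products: 8·(+0.0) + 9·(+0.0) + 1·(-250.1) = -250.1
Reactants: 2·(-173.5) + 1·(-156.4) = -503.4
ΔH° = (-250.1) − (-503.4) = 253.3 kJ/mol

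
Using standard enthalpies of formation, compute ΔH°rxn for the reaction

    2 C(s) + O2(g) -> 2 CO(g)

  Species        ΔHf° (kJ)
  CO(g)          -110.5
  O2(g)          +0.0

ΔH°rxn = Σ nΔHf°(products) − Σ nΔHf°(reactants).
Products: 2·(-110.5) = -221.0
Reactants: 2·(+0.0) + 1·(+0.0) = +0.0
ΔH°rxn = (-221.0) − (+0.0) = -221.0 kJ

ΔH°rxn = -221.0 kJ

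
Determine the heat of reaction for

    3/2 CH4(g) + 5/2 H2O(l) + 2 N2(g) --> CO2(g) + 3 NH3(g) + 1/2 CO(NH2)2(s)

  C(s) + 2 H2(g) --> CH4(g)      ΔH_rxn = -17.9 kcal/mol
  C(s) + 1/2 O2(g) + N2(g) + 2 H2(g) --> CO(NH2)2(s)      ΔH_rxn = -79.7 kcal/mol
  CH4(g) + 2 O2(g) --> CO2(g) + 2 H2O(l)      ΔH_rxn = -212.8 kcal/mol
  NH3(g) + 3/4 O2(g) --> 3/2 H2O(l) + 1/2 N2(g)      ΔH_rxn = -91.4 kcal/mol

ΔH_rxn = 30.5 kcal/mol

equation 1 reversed and × 1/2: (-1/2)·(-17.9) = +8.95 kcal/mol
equation 2 × 1/2 (×1/2 to match 1/2 CO(NH2)2(s) in the target): (1/2)·(-79.7) = -39.85 kcal/mol
equation 3 as written (CO2(g) already on the product side): -212.8 kcal/mol
equation 4 reversed and × 3 (NH3(g) must end up as a product; ×3 to match 3 NH3(g) in the target): (-3)·(-91.4) = +274.2 kcal/mol
ΔH_rxn = (+8.95) + (-39.85) + (-212.8) + (+274.2) = 30.5 kcal/mol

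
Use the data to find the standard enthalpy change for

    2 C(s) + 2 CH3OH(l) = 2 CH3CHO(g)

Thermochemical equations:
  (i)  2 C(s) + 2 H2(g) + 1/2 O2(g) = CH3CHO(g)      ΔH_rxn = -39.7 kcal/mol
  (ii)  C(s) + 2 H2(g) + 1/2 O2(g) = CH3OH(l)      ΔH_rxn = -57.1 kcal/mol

ΔH_rxn = 34.8 kcal/mol

(i) × 2: (2)·(-39.7) = -79.4 kcal/mol
(ii) reversed and × 2: (-2)·(-57.1) = +114.2 kcal/mol
Since enthalpy is a state function, ΔH_rxn = (2)·(-39.7) + (-2)·(-57.1) = 34.8 kcal/mol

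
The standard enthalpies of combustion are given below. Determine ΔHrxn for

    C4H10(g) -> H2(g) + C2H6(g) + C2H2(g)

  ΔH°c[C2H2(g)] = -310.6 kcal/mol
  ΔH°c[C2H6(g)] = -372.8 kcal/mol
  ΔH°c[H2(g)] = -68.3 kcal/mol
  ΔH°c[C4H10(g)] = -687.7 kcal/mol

ΔHrxn = 64.0 kcal/mol

With combustion enthalpies, reactants minus products:
= [1·(-687.7)] − [1·(-68.3) + 1·(-372.8) + 1·(-310.6)]
= 64.0 kcal/mol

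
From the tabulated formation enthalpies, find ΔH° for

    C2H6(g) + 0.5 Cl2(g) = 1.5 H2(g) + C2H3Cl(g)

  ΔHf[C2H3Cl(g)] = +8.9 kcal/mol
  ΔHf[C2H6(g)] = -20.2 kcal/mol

ΔH° = 29.1 kcal/mol

ΔH°rxn = Σ nΔHf°(products) − Σ nΔHf°(reactants).
Products: 3/2·(+0.0) + 1·(+8.9) = +8.9
Reactants: 1·(-20.2) + 1/2·(+0.0) = -20.2
ΔH° = (+8.9) − (-20.2) = 29.1 kcal/mol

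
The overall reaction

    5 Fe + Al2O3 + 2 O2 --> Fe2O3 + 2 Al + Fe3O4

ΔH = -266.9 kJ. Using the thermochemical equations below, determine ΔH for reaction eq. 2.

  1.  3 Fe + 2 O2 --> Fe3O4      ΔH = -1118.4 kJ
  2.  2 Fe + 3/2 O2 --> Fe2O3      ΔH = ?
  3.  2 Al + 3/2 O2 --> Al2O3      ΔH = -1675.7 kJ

eq. 1 as written: -1118.4 kJ
eq. 2 as written: contributes x
eq. 3 reversed: +1675.7 kJ
-266.9 = (-1118.4) + (+1675.7) + x
x = (-266.9 − (+557.3)) / (1) = -824.2 kJ

ΔH = -824.2 kJ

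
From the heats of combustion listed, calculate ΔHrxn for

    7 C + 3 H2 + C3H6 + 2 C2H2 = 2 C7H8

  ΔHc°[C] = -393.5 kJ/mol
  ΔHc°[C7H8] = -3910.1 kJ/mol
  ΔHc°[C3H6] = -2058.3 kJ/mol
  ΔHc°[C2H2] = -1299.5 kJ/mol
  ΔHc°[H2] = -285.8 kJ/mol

Using ΔH = Σ nΔHc°(reactants) − Σ nΔHc°(products):
= [7·(-393.5) + 3·(-285.8) + 1·(-2058.3) + 2·(-1299.5)] − [2·(-3910.1)]
= -449.0 kJ/mol

ΔHrxn = -449.0 kJ/mol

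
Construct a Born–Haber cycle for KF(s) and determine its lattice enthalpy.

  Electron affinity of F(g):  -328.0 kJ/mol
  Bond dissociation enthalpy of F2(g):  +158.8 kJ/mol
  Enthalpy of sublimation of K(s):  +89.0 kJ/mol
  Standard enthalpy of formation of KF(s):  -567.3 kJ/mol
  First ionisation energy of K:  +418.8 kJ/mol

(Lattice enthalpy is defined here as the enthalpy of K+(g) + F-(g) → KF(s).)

U = -826.5 kJ/mol

ΔHf° = 1·ΔHsub + 1·(ΣIE) + 1/2·D(F2) + 1·EA + U
-567.3 = 1·(+89.0) + 1·(+418.8) + 1/2·(+158.8) + 1·(-328.0) + U
U = -567.3 − (+259.2) = -826.5 kJ/mol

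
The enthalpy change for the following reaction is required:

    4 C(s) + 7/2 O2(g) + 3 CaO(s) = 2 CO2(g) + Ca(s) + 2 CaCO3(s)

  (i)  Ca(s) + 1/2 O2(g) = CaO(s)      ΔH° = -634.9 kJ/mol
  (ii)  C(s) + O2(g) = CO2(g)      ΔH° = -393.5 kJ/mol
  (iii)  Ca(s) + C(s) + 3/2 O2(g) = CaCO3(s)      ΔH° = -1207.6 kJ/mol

(i) reversed and × 3: (-3)·(-634.9) = +1904.7 kJ/mol
(ii) × 2: (2)·(-393.5) = -787.0 kJ/mol
(iii) × 2: (2)·(-1207.6) = -2415.2 kJ/mol
Combining the equations, ΔH° = (+1904.7) + (-787.0) + (-2415.2) = -1297.5 kJ/mol

ΔH° = -1297.5 kJ/mol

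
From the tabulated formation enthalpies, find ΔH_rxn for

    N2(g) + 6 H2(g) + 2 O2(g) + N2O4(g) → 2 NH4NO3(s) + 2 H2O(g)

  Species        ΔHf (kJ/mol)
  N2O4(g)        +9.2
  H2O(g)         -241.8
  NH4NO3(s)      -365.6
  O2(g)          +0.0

Products: 2·(-365.6) + 2·(-241.8) = -1214.8
Reactants: 1·(+0.0) + 6·(+0.0) + 2·(+0.0) + 1·(+9.2) = +9.2
ΔH_rxn = (-1214.8) − (+9.2) = -1224.0 kJ/mol

ΔH_rxn = -1224.0 kJ/mol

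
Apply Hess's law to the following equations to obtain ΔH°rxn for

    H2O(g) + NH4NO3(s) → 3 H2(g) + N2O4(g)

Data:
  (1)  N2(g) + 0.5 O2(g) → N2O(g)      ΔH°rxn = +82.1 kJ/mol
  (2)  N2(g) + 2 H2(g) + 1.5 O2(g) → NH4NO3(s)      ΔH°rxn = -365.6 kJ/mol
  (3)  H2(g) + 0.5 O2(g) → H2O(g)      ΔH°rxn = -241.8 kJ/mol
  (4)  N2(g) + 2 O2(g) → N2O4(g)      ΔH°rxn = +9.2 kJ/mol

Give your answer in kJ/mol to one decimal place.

ΔH°rxn = 616.6 kJ/mol

(1): not needed (N2O(g) appears nowhere else).
(2) reversed (reverse to put NH4NO3(s) on the reactant side): +365.6 kJ/mol
(3) reversed (reverse to put H2O(g) on the reactant side): +241.8 kJ/mol
(4) as written (N2O4(g) already on the product side): +9.2 kJ/mol
By Hess's law, ΔH°rxn = (+365.6) + (+241.8) + (+9.2) = 616.6 kJ/mol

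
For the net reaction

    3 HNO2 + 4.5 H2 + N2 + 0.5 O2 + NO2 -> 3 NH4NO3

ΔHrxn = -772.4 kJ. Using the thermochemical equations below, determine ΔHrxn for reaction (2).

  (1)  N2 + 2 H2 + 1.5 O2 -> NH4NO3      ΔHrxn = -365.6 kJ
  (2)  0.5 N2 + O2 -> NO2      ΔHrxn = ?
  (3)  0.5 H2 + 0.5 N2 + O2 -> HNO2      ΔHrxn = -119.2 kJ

(1) × 3: (3)·(-365.6) = -1096.8 kJ
(2) reversed: contributes −x
(3) reversed and × 3: (-3)·(-119.2) = +357.6 kJ
-772.4 = (-1096.8) + (+357.6) − x
x = (-772.4 − (-739.2)) / (-1) = 33.2 kJ

ΔHrxn = 33.2 kJ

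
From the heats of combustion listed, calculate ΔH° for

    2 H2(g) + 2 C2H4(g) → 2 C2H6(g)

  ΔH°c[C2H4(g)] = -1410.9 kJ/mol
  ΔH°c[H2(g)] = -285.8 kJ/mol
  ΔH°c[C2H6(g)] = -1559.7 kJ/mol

Using ΔH = Σ nΔHc°(reactants) − Σ nΔHc°(products):
= [2·(-285.8) + 2·(-1410.9)] − [2·(-1559.7)]
= -274.0 kJ/mol

ΔH° = -274.0 kJ/mol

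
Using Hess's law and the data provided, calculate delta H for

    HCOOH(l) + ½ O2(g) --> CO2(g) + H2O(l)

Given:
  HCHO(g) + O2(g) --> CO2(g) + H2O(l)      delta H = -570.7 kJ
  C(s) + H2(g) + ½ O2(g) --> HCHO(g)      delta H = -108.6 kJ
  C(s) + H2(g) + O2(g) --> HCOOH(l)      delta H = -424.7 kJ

equation 1 as written (CO2(g) already on the product side): -570.7 kJ
equation 2 as written: -108.6 kJ
equation 3 reversed (HCOOH(l) must end up as a reactant): +424.7 kJ
By Hess's law, delta H = (-570.7) + (-108.6) + (+424.7) = -254.6 kJ

delta H = -254.6 kJ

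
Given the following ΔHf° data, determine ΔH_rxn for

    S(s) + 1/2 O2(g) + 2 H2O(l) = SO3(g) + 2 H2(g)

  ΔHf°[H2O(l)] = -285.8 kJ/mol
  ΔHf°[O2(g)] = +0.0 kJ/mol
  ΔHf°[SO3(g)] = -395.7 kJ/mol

ΔH_rxn = 175.9 kJ/mol

ΔH°rxn = Σ nΔHf°(products) − Σ nΔHf°(reactants).
Products: 1·(-395.7) + 2·(+0.0) = -395.7
Reactants: 1·(+0.0) + 1/2·(+0.0) + 2·(-285.8) = -571.6
ΔH_rxn = (-395.7) − (-571.6) = 175.9 kJ/mol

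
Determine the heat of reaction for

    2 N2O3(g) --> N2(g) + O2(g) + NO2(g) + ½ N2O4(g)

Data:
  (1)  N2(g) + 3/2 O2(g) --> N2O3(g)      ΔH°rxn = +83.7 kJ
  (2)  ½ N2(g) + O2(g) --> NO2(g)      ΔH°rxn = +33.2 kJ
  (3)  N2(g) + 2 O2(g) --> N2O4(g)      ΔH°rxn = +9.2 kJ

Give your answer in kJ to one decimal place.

ΔH°rxn = -129.6 kJ

(1) reversed and × 2: (-2)·(+83.7) = -167.4 kJ
(2) as written: +33.2 kJ
(3) × 1/2: (1/2)·(+9.2) = +4.6 kJ
By Hess's law, ΔH°rxn = (-167.4) + (+33.2) + (+4.6) = -129.6 kJ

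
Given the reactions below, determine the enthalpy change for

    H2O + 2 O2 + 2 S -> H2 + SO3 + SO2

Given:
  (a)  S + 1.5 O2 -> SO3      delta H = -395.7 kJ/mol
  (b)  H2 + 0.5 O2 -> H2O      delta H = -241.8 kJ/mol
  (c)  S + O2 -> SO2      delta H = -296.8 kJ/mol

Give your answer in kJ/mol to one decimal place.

(a) as written (SO3 already on the product side): -395.7 kJ/mol
(b) reversed (H2O must end up as a reactant): +241.8 kJ/mol
(c) as written (SO2 already on the product side): -296.8 kJ/mol
By Hess's law, delta H = (-395.7) + (+241.8) + (-296.8) = -450.7 kJ/mol

delta H = -450.7 kJ/mol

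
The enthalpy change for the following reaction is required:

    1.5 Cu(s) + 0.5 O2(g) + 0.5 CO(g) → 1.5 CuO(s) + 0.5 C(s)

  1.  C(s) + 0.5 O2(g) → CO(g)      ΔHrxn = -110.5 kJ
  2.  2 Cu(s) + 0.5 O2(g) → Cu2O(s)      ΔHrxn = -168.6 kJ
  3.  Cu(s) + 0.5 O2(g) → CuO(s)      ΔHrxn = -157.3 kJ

eq. 1 reversed and × 1/2: (-1/2)·(-110.5) = +55.25 kJ
eq. 2: not needed.
eq. 3 × 3/2: (3/2)·(-157.3) = -235.95 kJ
Since enthalpy is a state function, ΔHrxn = (-1/2)·(-110.5) + (3/2)·(-157.3) = -180.7 kJ

ΔHrxn = -180.7 kJ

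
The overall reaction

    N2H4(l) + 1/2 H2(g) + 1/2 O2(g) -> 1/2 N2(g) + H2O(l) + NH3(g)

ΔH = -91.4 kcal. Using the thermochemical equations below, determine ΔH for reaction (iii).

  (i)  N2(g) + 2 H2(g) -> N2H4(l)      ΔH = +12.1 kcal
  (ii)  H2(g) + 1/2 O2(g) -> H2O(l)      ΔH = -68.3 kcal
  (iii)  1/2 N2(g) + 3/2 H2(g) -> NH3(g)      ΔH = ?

(i) reversed: -12.1 kcal
(ii) as written: -68.3 kcal
(iii) as written: contributes x
-91.4 = (-12.1) + (-68.3) + x
x = (-91.4 − (-80.4)) / (1) = -11.0 kcal

ΔH = -11.0 kcal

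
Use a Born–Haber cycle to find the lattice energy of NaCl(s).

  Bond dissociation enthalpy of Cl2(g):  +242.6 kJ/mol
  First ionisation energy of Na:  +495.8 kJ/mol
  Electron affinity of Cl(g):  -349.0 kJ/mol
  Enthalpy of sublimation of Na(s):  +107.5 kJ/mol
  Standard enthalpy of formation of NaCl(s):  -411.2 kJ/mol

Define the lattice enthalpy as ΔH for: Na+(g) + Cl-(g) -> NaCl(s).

ΔHf° = 1·ΔHsub + 1·(ΣIE) + 1/2·D(Cl2) + 1·EA + U
-411.2 = 1·(+107.5) + 1·(+495.8) + 1/2·(+242.6) + 1·(-349.0) + U
U = -411.2 − (+375.6) = -786.8 kJ/mol

U = -786.8 kJ/mol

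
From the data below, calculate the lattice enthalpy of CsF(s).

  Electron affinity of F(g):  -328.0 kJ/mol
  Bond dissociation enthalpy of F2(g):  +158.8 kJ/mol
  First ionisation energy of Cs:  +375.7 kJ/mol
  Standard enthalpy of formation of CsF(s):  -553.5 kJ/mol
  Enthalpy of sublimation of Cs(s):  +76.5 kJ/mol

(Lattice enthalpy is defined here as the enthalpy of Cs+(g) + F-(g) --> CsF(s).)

U = -757.1 kJ/mol

ΔHf° = 1·ΔHsub + 1·(ΣIE) + 1/2·D(F2) + 1·EA + U
-553.5 = 1·(+76.5) + 1·(+375.7) + 1/2·(+158.8) + 1·(-328.0) + U
U = -553.5 − (+203.6) = -757.1 kJ/mol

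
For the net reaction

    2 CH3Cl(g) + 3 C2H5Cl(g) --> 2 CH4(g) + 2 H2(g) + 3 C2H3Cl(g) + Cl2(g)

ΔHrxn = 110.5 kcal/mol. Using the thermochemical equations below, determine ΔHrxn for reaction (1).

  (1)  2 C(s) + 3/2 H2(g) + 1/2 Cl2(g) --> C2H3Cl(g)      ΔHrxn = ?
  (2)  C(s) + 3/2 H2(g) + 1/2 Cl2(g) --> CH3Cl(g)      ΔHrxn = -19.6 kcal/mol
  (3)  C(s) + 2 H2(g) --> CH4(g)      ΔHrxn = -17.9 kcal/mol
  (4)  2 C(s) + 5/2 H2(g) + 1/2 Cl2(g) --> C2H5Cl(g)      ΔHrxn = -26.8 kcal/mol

(1) × 3 (scale by 3 for the 3 C2H3Cl(g)): contributes 3·x
(2) reversed and × 2 (reverse to put CH3Cl(g) on the reactant side; ×2 to match 2 CH3Cl(g) in the target): (-2)·(-19.6) = +39.2 kcal/mol
(3) × 2 (×2 to match 2 CH4(g) in the target): (2)·(-17.9) = -35.8 kcal/mol
(4) reversed and × 3 (reverse to put C2H5Cl(g) on the reactant side; ×3 to match 3 C2H5Cl(g) in the target): (-3)·(-26.8) = +80.4 kcal/mol
+110.5 = (+39.2) + (-35.8) + (+80.4) + 3·x
x = (+110.5 − (+83.8)) / (3) = 8.9 kcal/mol

ΔHrxn = 8.9 kcal/mol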